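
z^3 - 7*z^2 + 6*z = z*(z - 6)*(z - 1)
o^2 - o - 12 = (o - 4)*(o + 3)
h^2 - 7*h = h*(h - 7)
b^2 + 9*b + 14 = (b + 2)*(b + 7)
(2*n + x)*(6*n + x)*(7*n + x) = 84*n^3 + 68*n^2*x + 15*n*x^2 + x^3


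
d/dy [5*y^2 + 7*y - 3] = 10*y + 7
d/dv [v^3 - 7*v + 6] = 3*v^2 - 7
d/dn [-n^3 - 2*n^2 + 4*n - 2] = -3*n^2 - 4*n + 4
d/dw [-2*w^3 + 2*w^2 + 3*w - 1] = -6*w^2 + 4*w + 3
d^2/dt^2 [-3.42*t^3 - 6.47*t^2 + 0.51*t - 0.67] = -20.52*t - 12.94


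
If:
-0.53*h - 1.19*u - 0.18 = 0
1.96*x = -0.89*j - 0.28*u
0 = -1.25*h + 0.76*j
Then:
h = 0.0316276811569073 - 1.46365880020576*x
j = 0.0520192124291238 - 2.40733355297001*x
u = 0.651881650511811*x - 0.165346782364001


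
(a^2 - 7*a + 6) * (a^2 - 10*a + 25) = a^4 - 17*a^3 + 101*a^2 - 235*a + 150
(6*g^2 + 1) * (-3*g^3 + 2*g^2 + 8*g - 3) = -18*g^5 + 12*g^4 + 45*g^3 - 16*g^2 + 8*g - 3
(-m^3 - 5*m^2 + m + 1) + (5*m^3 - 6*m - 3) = 4*m^3 - 5*m^2 - 5*m - 2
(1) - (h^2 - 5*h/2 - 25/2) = -h^2 + 5*h/2 + 27/2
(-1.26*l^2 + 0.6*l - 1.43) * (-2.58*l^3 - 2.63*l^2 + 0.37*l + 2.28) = 3.2508*l^5 + 1.7658*l^4 + 1.6452*l^3 + 1.1101*l^2 + 0.8389*l - 3.2604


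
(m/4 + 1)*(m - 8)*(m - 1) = m^3/4 - 5*m^2/4 - 7*m + 8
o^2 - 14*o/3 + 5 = (o - 3)*(o - 5/3)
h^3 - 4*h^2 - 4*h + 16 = (h - 4)*(h - 2)*(h + 2)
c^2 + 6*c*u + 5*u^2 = (c + u)*(c + 5*u)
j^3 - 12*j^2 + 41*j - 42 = (j - 7)*(j - 3)*(j - 2)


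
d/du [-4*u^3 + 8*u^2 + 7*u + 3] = -12*u^2 + 16*u + 7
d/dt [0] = 0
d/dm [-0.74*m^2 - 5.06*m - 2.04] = -1.48*m - 5.06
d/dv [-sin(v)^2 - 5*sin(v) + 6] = -(2*sin(v) + 5)*cos(v)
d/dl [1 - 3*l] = -3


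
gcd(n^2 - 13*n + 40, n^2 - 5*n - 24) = n - 8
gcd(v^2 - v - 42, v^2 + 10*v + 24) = v + 6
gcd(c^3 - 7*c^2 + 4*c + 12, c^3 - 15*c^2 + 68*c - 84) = c^2 - 8*c + 12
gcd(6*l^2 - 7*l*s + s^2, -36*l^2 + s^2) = -6*l + s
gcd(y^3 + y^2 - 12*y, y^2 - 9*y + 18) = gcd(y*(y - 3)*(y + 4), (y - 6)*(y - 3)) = y - 3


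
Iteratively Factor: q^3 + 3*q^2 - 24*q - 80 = (q - 5)*(q^2 + 8*q + 16) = (q - 5)*(q + 4)*(q + 4)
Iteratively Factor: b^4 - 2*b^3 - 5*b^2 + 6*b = (b + 2)*(b^3 - 4*b^2 + 3*b) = b*(b + 2)*(b^2 - 4*b + 3) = b*(b - 3)*(b + 2)*(b - 1)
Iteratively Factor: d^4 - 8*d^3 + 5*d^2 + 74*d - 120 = (d + 3)*(d^3 - 11*d^2 + 38*d - 40) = (d - 4)*(d + 3)*(d^2 - 7*d + 10) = (d - 4)*(d - 2)*(d + 3)*(d - 5)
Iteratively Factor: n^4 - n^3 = (n)*(n^3 - n^2) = n*(n - 1)*(n^2) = n^2*(n - 1)*(n)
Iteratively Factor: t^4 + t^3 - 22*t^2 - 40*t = (t + 2)*(t^3 - t^2 - 20*t) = (t + 2)*(t + 4)*(t^2 - 5*t) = t*(t + 2)*(t + 4)*(t - 5)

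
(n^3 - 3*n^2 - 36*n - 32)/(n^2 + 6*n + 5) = (n^2 - 4*n - 32)/(n + 5)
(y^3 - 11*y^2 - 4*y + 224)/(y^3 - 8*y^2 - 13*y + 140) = (y - 8)/(y - 5)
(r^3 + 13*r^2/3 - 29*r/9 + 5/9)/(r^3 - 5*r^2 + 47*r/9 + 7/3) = (9*r^3 + 39*r^2 - 29*r + 5)/(9*r^3 - 45*r^2 + 47*r + 21)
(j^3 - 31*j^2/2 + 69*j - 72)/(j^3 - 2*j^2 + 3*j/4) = 2*(j^2 - 14*j + 48)/(j*(2*j - 1))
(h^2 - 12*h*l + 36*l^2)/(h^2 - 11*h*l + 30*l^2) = (h - 6*l)/(h - 5*l)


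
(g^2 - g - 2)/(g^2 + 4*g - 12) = (g + 1)/(g + 6)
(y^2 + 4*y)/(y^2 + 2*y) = (y + 4)/(y + 2)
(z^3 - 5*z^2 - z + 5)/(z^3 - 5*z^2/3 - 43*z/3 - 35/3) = 3*(z - 1)/(3*z + 7)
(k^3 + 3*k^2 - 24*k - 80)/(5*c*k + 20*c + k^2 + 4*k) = (k^2 - k - 20)/(5*c + k)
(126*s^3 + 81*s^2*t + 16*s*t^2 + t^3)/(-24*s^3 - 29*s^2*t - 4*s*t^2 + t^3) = (-42*s^2 - 13*s*t - t^2)/(8*s^2 + 7*s*t - t^2)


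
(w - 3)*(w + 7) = w^2 + 4*w - 21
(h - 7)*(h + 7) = h^2 - 49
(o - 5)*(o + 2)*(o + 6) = o^3 + 3*o^2 - 28*o - 60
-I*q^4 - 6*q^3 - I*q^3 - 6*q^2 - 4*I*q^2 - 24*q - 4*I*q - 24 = (q - 6*I)*(q - 2*I)*(q + 2*I)*(-I*q - I)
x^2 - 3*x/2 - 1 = (x - 2)*(x + 1/2)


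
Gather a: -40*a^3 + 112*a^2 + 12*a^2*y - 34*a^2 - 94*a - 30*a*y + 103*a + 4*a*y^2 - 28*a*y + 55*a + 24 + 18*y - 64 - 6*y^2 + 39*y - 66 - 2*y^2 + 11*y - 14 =-40*a^3 + a^2*(12*y + 78) + a*(4*y^2 - 58*y + 64) - 8*y^2 + 68*y - 120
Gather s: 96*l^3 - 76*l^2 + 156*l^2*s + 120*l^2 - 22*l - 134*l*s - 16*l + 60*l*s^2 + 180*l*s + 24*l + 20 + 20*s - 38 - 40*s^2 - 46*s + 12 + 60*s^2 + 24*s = 96*l^3 + 44*l^2 - 14*l + s^2*(60*l + 20) + s*(156*l^2 + 46*l - 2) - 6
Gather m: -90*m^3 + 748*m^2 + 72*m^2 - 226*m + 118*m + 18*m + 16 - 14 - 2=-90*m^3 + 820*m^2 - 90*m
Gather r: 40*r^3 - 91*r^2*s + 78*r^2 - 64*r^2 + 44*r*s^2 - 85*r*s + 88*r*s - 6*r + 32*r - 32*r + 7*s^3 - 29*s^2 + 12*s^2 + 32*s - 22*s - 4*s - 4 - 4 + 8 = 40*r^3 + r^2*(14 - 91*s) + r*(44*s^2 + 3*s - 6) + 7*s^3 - 17*s^2 + 6*s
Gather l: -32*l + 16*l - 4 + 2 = -16*l - 2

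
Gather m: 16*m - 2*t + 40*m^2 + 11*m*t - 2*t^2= 40*m^2 + m*(11*t + 16) - 2*t^2 - 2*t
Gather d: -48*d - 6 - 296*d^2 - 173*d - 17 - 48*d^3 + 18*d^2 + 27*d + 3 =-48*d^3 - 278*d^2 - 194*d - 20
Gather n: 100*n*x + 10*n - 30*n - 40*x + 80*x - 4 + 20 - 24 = n*(100*x - 20) + 40*x - 8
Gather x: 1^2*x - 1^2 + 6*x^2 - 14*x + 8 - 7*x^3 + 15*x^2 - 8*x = -7*x^3 + 21*x^2 - 21*x + 7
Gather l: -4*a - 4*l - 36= -4*a - 4*l - 36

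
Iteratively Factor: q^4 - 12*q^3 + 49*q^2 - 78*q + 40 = (q - 2)*(q^3 - 10*q^2 + 29*q - 20) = (q - 5)*(q - 2)*(q^2 - 5*q + 4) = (q - 5)*(q - 4)*(q - 2)*(q - 1)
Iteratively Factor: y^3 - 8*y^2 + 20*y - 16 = (y - 2)*(y^2 - 6*y + 8) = (y - 2)^2*(y - 4)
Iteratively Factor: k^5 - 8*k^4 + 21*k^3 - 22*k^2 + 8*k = (k - 1)*(k^4 - 7*k^3 + 14*k^2 - 8*k) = k*(k - 1)*(k^3 - 7*k^2 + 14*k - 8) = k*(k - 4)*(k - 1)*(k^2 - 3*k + 2) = k*(k - 4)*(k - 2)*(k - 1)*(k - 1)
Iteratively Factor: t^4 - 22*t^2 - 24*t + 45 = (t - 1)*(t^3 + t^2 - 21*t - 45) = (t - 1)*(t + 3)*(t^2 - 2*t - 15) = (t - 1)*(t + 3)^2*(t - 5)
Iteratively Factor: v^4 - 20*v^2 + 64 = (v - 4)*(v^3 + 4*v^2 - 4*v - 16) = (v - 4)*(v + 4)*(v^2 - 4) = (v - 4)*(v + 2)*(v + 4)*(v - 2)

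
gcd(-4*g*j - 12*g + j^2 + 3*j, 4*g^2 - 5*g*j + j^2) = 4*g - j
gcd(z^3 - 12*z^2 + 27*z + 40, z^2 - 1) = z + 1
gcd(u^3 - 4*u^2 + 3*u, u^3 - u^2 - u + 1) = u - 1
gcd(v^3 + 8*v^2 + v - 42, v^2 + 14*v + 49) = v + 7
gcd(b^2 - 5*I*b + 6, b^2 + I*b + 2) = 1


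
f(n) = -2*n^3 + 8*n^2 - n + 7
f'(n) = -6*n^2 + 16*n - 1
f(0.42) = 7.84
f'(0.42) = 4.66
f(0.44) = 7.94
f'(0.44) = 4.88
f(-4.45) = 346.11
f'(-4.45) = -191.02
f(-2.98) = 133.95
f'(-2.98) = -101.96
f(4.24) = -5.87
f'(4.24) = -41.03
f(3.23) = 19.84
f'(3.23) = -11.92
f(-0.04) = 7.05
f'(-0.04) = -1.65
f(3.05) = 21.62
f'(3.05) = -8.01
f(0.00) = 7.00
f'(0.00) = -1.00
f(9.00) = -812.00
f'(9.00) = -343.00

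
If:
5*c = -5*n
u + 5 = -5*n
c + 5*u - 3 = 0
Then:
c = 14/13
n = -14/13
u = 5/13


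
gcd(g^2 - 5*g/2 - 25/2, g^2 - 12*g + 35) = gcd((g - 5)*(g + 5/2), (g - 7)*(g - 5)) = g - 5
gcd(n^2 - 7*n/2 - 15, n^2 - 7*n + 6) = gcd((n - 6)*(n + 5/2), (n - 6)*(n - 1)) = n - 6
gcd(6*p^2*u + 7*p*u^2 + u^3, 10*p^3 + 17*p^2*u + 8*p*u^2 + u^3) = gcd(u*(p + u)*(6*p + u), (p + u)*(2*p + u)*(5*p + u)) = p + u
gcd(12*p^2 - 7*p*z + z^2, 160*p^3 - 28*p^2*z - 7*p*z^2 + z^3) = -4*p + z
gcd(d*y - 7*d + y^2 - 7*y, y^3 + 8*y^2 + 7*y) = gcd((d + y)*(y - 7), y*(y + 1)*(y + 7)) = 1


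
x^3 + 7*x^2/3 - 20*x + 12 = (x - 3)*(x - 2/3)*(x + 6)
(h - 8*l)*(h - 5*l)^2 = h^3 - 18*h^2*l + 105*h*l^2 - 200*l^3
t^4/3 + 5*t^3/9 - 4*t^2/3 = t^2*(t/3 + 1)*(t - 4/3)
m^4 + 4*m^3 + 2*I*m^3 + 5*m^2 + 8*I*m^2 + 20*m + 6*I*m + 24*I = (m + 4)*(m - 2*I)*(m + I)*(m + 3*I)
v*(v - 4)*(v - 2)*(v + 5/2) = v^4 - 7*v^3/2 - 7*v^2 + 20*v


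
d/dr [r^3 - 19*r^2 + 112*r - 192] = 3*r^2 - 38*r + 112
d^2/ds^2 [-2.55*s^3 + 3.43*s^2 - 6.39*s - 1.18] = 6.86 - 15.3*s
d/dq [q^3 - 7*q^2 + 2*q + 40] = 3*q^2 - 14*q + 2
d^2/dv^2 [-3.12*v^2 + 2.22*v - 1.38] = -6.24000000000000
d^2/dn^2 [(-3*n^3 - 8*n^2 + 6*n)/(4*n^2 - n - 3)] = 10*(5*n^3 - 63*n^2 + 27*n - 18)/(64*n^6 - 48*n^5 - 132*n^4 + 71*n^3 + 99*n^2 - 27*n - 27)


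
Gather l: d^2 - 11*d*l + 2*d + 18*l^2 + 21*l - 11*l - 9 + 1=d^2 + 2*d + 18*l^2 + l*(10 - 11*d) - 8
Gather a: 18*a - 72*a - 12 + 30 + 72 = 90 - 54*a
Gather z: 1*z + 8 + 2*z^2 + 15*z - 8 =2*z^2 + 16*z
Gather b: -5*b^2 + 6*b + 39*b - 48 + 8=-5*b^2 + 45*b - 40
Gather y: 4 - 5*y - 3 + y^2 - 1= y^2 - 5*y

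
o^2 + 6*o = o*(o + 6)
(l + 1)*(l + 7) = l^2 + 8*l + 7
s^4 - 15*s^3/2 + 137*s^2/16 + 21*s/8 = s*(s - 6)*(s - 7/4)*(s + 1/4)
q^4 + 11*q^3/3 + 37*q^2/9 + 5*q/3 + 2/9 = (q + 1/3)^2*(q + 1)*(q + 2)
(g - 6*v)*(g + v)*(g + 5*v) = g^3 - 31*g*v^2 - 30*v^3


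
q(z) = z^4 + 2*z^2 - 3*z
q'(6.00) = 885.00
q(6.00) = 1350.00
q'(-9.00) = -2955.00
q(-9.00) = 6750.00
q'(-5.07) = -544.58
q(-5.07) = 727.36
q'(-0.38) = -4.74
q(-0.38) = 1.45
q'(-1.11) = -12.91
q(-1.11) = 7.31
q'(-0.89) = -9.38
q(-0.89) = 4.88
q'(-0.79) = -8.13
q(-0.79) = 4.01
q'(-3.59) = -202.43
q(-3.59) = 202.65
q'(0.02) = -2.92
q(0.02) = -0.06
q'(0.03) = -2.88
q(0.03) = -0.09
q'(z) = 4*z^3 + 4*z - 3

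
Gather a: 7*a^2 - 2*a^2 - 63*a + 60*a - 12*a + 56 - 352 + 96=5*a^2 - 15*a - 200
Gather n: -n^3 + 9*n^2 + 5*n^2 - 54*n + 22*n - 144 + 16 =-n^3 + 14*n^2 - 32*n - 128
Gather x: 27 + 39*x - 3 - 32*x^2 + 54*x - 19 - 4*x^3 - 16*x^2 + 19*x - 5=-4*x^3 - 48*x^2 + 112*x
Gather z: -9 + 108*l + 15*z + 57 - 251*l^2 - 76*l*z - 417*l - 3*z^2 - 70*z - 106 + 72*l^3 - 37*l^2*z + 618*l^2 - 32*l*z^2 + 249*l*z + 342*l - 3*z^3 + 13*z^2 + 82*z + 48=72*l^3 + 367*l^2 + 33*l - 3*z^3 + z^2*(10 - 32*l) + z*(-37*l^2 + 173*l + 27) - 10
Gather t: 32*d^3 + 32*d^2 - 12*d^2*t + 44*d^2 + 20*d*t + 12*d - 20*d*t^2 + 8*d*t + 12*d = 32*d^3 + 76*d^2 - 20*d*t^2 + 24*d + t*(-12*d^2 + 28*d)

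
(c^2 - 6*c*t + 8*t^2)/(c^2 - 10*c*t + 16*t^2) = (-c + 4*t)/(-c + 8*t)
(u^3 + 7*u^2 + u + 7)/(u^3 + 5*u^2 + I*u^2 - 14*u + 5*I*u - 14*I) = (u - I)/(u - 2)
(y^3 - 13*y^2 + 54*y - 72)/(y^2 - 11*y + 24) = (y^2 - 10*y + 24)/(y - 8)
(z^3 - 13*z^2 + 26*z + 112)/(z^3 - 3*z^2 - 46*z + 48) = (z^2 - 5*z - 14)/(z^2 + 5*z - 6)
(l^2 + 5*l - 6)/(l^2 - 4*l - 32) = (-l^2 - 5*l + 6)/(-l^2 + 4*l + 32)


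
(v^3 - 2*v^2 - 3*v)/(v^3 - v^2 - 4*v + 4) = v*(v^2 - 2*v - 3)/(v^3 - v^2 - 4*v + 4)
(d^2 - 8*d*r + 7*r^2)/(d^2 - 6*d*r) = (d^2 - 8*d*r + 7*r^2)/(d*(d - 6*r))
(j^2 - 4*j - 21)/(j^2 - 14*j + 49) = (j + 3)/(j - 7)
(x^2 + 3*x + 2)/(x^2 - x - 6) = (x + 1)/(x - 3)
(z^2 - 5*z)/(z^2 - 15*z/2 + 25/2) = 2*z/(2*z - 5)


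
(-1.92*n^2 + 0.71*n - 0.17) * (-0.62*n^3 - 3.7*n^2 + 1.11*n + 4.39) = 1.1904*n^5 + 6.6638*n^4 - 4.6528*n^3 - 7.0117*n^2 + 2.9282*n - 0.7463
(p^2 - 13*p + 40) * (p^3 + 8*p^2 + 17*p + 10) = p^5 - 5*p^4 - 47*p^3 + 109*p^2 + 550*p + 400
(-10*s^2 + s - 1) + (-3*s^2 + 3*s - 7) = -13*s^2 + 4*s - 8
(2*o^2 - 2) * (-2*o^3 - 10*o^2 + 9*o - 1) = -4*o^5 - 20*o^4 + 22*o^3 + 18*o^2 - 18*o + 2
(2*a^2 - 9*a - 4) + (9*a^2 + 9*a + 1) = 11*a^2 - 3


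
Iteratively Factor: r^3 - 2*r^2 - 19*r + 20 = (r - 1)*(r^2 - r - 20) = (r - 1)*(r + 4)*(r - 5)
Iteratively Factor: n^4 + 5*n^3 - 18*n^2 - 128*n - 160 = (n + 2)*(n^3 + 3*n^2 - 24*n - 80) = (n + 2)*(n + 4)*(n^2 - n - 20) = (n - 5)*(n + 2)*(n + 4)*(n + 4)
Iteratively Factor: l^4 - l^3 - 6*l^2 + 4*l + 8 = (l - 2)*(l^3 + l^2 - 4*l - 4) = (l - 2)*(l + 1)*(l^2 - 4) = (l - 2)*(l + 1)*(l + 2)*(l - 2)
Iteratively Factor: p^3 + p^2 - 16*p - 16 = (p + 1)*(p^2 - 16) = (p + 1)*(p + 4)*(p - 4)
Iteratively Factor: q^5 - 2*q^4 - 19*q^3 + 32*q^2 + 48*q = (q + 1)*(q^4 - 3*q^3 - 16*q^2 + 48*q) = (q + 1)*(q + 4)*(q^3 - 7*q^2 + 12*q) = q*(q + 1)*(q + 4)*(q^2 - 7*q + 12) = q*(q - 3)*(q + 1)*(q + 4)*(q - 4)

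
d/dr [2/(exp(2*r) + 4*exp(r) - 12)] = 4*(-exp(r) - 2)*exp(r)/(exp(2*r) + 4*exp(r) - 12)^2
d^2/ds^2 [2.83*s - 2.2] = 0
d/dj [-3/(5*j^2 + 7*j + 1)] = 3*(10*j + 7)/(5*j^2 + 7*j + 1)^2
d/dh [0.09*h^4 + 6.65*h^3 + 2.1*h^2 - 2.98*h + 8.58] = 0.36*h^3 + 19.95*h^2 + 4.2*h - 2.98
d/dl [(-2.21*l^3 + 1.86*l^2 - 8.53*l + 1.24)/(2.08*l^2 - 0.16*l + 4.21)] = (-4.5968*l^4 + 0.7072*l^3 - 10.4675*l^2 + 10.5028*l - 35.7129)/(4.3264*l^4 - 0.6656*l^3 + 17.5392*l^2 - 1.3472*l + 17.7241)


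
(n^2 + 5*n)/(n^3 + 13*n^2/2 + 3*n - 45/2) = 2*n/(2*n^2 + 3*n - 9)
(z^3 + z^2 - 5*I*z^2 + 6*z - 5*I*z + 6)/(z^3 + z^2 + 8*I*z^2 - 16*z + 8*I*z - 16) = (z^2 - 5*I*z + 6)/(z^2 + 8*I*z - 16)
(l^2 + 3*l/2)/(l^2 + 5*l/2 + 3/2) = l/(l + 1)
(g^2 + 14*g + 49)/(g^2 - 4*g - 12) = (g^2 + 14*g + 49)/(g^2 - 4*g - 12)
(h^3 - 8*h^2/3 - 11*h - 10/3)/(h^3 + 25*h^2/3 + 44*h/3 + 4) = (h - 5)/(h + 6)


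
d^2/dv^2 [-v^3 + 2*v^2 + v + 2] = 4 - 6*v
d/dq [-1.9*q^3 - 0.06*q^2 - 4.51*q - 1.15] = -5.7*q^2 - 0.12*q - 4.51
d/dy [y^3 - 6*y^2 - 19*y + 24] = 3*y^2 - 12*y - 19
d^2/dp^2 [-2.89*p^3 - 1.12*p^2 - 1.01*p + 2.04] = -17.34*p - 2.24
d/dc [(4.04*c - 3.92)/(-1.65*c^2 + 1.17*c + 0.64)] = (6.666*c^2 - 12.936*c + 7.172)/(2.7225*c^4 - 3.861*c^3 - 0.7431*c^2 + 1.4976*c + 0.4096)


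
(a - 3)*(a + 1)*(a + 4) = a^3 + 2*a^2 - 11*a - 12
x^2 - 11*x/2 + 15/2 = (x - 3)*(x - 5/2)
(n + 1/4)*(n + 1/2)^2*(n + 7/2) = n^4 + 19*n^3/4 + 39*n^2/8 + 29*n/16 + 7/32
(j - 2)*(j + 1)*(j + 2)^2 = j^4 + 3*j^3 - 2*j^2 - 12*j - 8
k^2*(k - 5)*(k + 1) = k^4 - 4*k^3 - 5*k^2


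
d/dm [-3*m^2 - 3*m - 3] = -6*m - 3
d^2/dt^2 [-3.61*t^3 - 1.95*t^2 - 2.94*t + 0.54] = -21.66*t - 3.9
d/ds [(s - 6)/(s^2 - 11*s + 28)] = (s^2 - 11*s - (s - 6)*(2*s - 11) + 28)/(s^2 - 11*s + 28)^2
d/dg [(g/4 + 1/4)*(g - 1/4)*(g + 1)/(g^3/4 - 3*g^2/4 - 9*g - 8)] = (-19*g^2 - 254*g - 100)/(4*(g^4 - 8*g^3 - 48*g^2 + 256*g + 1024))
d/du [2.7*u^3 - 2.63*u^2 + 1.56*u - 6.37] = 8.1*u^2 - 5.26*u + 1.56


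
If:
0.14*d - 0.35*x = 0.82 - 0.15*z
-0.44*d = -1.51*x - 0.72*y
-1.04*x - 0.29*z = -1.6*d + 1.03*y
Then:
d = 1.84992587205237 - 0.133975775546169*z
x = 0.374981118352961*z - 1.6028867940362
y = 4.49212005930236 - 0.868292819379563*z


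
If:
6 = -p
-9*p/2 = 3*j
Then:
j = 9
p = -6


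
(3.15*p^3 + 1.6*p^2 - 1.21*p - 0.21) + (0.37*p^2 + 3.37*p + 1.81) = 3.15*p^3 + 1.97*p^2 + 2.16*p + 1.6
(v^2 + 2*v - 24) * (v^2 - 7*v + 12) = v^4 - 5*v^3 - 26*v^2 + 192*v - 288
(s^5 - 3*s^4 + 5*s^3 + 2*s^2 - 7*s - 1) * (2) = 2*s^5 - 6*s^4 + 10*s^3 + 4*s^2 - 14*s - 2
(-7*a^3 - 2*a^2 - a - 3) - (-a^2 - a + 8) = -7*a^3 - a^2 - 11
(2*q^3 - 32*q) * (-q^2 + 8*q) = -2*q^5 + 16*q^4 + 32*q^3 - 256*q^2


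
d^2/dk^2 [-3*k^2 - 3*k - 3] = -6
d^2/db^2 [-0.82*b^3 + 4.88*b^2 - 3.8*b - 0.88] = 9.76 - 4.92*b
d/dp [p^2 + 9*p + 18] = 2*p + 9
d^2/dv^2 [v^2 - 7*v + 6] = 2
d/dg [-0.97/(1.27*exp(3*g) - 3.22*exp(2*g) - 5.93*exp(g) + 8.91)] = (3.6957*exp(2*g) - 6.2468*exp(g) - 5.7521)*exp(g)/(1.27*exp(3*g) - 3.22*exp(2*g) - 5.93*exp(g) + 8.91)^2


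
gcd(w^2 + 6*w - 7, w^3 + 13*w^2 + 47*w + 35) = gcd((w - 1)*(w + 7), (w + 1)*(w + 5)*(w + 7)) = w + 7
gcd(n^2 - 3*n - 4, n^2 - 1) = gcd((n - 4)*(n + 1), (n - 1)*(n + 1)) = n + 1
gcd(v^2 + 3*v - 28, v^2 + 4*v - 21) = v + 7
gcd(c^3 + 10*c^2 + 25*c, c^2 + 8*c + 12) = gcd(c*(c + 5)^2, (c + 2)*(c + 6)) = 1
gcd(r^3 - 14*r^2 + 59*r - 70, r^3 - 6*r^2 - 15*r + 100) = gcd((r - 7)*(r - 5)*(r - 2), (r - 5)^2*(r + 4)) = r - 5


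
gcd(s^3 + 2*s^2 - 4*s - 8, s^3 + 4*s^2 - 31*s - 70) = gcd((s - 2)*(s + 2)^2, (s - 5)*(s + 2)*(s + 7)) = s + 2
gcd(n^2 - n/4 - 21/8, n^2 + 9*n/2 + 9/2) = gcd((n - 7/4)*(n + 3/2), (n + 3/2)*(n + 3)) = n + 3/2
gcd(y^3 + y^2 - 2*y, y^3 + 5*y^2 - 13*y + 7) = y - 1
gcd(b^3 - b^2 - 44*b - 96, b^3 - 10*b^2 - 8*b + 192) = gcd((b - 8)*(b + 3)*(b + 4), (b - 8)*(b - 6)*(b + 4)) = b^2 - 4*b - 32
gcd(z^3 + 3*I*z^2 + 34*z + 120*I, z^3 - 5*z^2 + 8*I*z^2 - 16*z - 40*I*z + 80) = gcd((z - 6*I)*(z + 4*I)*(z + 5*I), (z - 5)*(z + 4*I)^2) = z + 4*I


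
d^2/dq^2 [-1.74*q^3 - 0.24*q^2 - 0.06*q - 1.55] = -10.44*q - 0.48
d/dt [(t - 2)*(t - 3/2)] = 2*t - 7/2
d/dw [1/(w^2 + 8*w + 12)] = 2*(-w - 4)/(w^2 + 8*w + 12)^2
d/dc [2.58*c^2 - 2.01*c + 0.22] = 5.16*c - 2.01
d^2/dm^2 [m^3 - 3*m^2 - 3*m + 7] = 6*m - 6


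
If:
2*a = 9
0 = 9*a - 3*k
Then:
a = 9/2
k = 27/2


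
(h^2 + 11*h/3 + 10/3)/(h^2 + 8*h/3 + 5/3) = (h + 2)/(h + 1)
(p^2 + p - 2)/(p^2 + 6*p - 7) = (p + 2)/(p + 7)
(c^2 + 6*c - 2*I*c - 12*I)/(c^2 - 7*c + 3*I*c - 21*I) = (c^2 + 2*c*(3 - I) - 12*I)/(c^2 + c*(-7 + 3*I) - 21*I)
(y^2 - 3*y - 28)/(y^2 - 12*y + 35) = (y + 4)/(y - 5)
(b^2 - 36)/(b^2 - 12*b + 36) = (b + 6)/(b - 6)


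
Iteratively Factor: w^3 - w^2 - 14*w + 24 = (w + 4)*(w^2 - 5*w + 6) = (w - 3)*(w + 4)*(w - 2)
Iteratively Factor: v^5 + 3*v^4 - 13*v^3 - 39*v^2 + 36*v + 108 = (v + 3)*(v^4 - 13*v^2 + 36) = (v - 3)*(v + 3)*(v^3 + 3*v^2 - 4*v - 12) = (v - 3)*(v + 3)^2*(v^2 - 4) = (v - 3)*(v + 2)*(v + 3)^2*(v - 2)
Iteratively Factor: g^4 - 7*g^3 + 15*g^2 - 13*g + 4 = (g - 1)*(g^3 - 6*g^2 + 9*g - 4) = (g - 1)^2*(g^2 - 5*g + 4) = (g - 1)^3*(g - 4)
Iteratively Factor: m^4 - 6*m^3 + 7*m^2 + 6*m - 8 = (m - 2)*(m^3 - 4*m^2 - m + 4) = (m - 2)*(m + 1)*(m^2 - 5*m + 4) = (m - 4)*(m - 2)*(m + 1)*(m - 1)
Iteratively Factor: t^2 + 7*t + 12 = (t + 3)*(t + 4)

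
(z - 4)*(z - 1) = z^2 - 5*z + 4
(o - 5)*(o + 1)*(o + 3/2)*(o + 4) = o^4 + 3*o^3/2 - 21*o^2 - 103*o/2 - 30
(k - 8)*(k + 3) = k^2 - 5*k - 24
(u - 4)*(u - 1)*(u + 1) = u^3 - 4*u^2 - u + 4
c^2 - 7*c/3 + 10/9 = (c - 5/3)*(c - 2/3)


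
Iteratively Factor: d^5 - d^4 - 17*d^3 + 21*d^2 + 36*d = (d + 4)*(d^4 - 5*d^3 + 3*d^2 + 9*d) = (d + 1)*(d + 4)*(d^3 - 6*d^2 + 9*d) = (d - 3)*(d + 1)*(d + 4)*(d^2 - 3*d) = d*(d - 3)*(d + 1)*(d + 4)*(d - 3)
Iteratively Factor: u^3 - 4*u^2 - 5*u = (u)*(u^2 - 4*u - 5) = u*(u + 1)*(u - 5)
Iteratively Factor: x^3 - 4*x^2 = (x)*(x^2 - 4*x) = x*(x - 4)*(x)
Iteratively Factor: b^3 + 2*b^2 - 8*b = (b)*(b^2 + 2*b - 8) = b*(b + 4)*(b - 2)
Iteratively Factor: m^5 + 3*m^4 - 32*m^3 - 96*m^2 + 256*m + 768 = (m + 3)*(m^4 - 32*m^2 + 256) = (m - 4)*(m + 3)*(m^3 + 4*m^2 - 16*m - 64) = (m - 4)*(m + 3)*(m + 4)*(m^2 - 16) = (m - 4)^2*(m + 3)*(m + 4)*(m + 4)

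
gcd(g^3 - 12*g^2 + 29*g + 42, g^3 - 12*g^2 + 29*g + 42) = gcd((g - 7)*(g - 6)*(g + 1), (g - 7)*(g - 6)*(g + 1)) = g^3 - 12*g^2 + 29*g + 42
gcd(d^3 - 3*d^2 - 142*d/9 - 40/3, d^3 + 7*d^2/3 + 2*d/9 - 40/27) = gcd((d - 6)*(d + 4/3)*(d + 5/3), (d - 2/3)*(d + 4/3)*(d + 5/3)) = d^2 + 3*d + 20/9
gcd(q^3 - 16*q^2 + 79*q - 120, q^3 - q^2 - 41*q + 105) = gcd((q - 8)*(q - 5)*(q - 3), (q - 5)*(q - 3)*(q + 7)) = q^2 - 8*q + 15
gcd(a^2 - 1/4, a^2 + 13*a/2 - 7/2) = a - 1/2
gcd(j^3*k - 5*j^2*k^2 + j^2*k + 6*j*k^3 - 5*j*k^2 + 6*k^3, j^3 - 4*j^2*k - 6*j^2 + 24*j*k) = 1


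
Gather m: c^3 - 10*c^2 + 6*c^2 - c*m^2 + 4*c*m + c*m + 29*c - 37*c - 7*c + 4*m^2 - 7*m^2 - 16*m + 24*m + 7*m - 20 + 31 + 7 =c^3 - 4*c^2 - 15*c + m^2*(-c - 3) + m*(5*c + 15) + 18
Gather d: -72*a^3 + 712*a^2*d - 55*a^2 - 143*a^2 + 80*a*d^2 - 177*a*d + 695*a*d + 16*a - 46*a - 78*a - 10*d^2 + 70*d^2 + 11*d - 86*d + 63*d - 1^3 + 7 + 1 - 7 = -72*a^3 - 198*a^2 - 108*a + d^2*(80*a + 60) + d*(712*a^2 + 518*a - 12)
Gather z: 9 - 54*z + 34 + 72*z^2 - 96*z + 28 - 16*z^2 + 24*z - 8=56*z^2 - 126*z + 63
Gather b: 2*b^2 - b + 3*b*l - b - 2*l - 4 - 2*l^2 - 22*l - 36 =2*b^2 + b*(3*l - 2) - 2*l^2 - 24*l - 40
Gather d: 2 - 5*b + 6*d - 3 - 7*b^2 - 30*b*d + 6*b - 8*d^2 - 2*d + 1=-7*b^2 + b - 8*d^2 + d*(4 - 30*b)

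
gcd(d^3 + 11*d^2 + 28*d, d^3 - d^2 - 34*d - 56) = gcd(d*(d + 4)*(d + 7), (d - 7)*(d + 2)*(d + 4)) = d + 4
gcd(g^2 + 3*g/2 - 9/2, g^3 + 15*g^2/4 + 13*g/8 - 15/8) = g + 3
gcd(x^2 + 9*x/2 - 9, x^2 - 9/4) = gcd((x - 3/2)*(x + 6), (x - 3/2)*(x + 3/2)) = x - 3/2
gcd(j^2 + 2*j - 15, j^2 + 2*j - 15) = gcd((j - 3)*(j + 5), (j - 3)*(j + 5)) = j^2 + 2*j - 15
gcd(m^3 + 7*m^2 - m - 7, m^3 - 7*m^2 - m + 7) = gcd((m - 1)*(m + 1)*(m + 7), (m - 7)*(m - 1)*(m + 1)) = m^2 - 1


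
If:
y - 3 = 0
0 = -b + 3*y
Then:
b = 9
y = 3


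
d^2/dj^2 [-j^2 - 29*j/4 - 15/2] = -2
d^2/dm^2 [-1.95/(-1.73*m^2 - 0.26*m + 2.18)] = (-11.67231*m^2 - 1.75422*m + 1.95*(3.46*m + 0.26)*(6.92*m + 0.52) + 14.70846)/(1.73*m^2 + 0.26*m - 2.18)^3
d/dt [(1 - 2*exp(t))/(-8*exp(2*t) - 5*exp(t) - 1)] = (-16*exp(2*t) + 16*exp(t) + 7)*exp(t)/(64*exp(4*t) + 80*exp(3*t) + 41*exp(2*t) + 10*exp(t) + 1)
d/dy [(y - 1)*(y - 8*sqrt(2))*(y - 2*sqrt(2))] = 3*y^2 - 20*sqrt(2)*y - 2*y + 10*sqrt(2) + 32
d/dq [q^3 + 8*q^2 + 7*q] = 3*q^2 + 16*q + 7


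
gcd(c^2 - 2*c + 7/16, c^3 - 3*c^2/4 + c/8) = c - 1/4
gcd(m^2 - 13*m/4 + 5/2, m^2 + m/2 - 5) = m - 2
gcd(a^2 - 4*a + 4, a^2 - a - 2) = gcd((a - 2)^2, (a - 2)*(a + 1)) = a - 2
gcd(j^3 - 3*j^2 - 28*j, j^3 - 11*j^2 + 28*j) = j^2 - 7*j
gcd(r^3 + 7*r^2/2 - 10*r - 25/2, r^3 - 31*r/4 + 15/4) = r - 5/2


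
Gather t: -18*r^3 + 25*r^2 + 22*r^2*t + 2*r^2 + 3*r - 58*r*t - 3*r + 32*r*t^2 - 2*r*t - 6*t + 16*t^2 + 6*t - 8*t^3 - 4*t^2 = -18*r^3 + 27*r^2 - 8*t^3 + t^2*(32*r + 12) + t*(22*r^2 - 60*r)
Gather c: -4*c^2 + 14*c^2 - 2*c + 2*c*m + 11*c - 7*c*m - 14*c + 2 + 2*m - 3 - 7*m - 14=10*c^2 + c*(-5*m - 5) - 5*m - 15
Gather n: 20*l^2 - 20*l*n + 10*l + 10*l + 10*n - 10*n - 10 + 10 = 20*l^2 - 20*l*n + 20*l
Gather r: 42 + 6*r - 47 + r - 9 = 7*r - 14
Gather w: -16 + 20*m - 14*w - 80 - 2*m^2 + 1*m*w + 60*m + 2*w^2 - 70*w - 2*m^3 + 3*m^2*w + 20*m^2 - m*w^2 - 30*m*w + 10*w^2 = -2*m^3 + 18*m^2 + 80*m + w^2*(12 - m) + w*(3*m^2 - 29*m - 84) - 96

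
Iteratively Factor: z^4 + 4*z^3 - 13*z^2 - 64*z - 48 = (z + 3)*(z^3 + z^2 - 16*z - 16) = (z + 1)*(z + 3)*(z^2 - 16) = (z - 4)*(z + 1)*(z + 3)*(z + 4)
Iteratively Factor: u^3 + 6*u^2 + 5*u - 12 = (u + 3)*(u^2 + 3*u - 4) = (u + 3)*(u + 4)*(u - 1)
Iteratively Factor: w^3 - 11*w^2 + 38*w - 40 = (w - 2)*(w^2 - 9*w + 20) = (w - 5)*(w - 2)*(w - 4)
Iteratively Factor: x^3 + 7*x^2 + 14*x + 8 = (x + 2)*(x^2 + 5*x + 4) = (x + 2)*(x + 4)*(x + 1)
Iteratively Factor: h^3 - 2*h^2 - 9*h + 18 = (h + 3)*(h^2 - 5*h + 6) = (h - 2)*(h + 3)*(h - 3)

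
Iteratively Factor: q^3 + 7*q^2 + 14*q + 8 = (q + 4)*(q^2 + 3*q + 2) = (q + 1)*(q + 4)*(q + 2)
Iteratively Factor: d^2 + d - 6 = (d - 2)*(d + 3)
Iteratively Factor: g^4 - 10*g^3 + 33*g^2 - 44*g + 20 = (g - 2)*(g^3 - 8*g^2 + 17*g - 10) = (g - 5)*(g - 2)*(g^2 - 3*g + 2) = (g - 5)*(g - 2)*(g - 1)*(g - 2)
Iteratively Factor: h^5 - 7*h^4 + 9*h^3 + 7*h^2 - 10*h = (h + 1)*(h^4 - 8*h^3 + 17*h^2 - 10*h) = (h - 2)*(h + 1)*(h^3 - 6*h^2 + 5*h) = (h - 2)*(h - 1)*(h + 1)*(h^2 - 5*h) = h*(h - 2)*(h - 1)*(h + 1)*(h - 5)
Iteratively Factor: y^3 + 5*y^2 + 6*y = (y + 2)*(y^2 + 3*y) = (y + 2)*(y + 3)*(y)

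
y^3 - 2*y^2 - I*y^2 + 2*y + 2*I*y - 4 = (y - 2)*(y - 2*I)*(y + I)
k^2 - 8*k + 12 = (k - 6)*(k - 2)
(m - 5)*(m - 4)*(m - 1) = m^3 - 10*m^2 + 29*m - 20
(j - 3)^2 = j^2 - 6*j + 9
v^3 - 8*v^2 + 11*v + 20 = (v - 5)*(v - 4)*(v + 1)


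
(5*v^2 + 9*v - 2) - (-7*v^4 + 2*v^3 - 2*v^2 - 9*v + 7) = 7*v^4 - 2*v^3 + 7*v^2 + 18*v - 9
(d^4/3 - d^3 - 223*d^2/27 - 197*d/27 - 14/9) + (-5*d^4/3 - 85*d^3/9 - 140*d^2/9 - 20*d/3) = -4*d^4/3 - 94*d^3/9 - 643*d^2/27 - 377*d/27 - 14/9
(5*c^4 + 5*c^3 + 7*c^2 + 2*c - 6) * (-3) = -15*c^4 - 15*c^3 - 21*c^2 - 6*c + 18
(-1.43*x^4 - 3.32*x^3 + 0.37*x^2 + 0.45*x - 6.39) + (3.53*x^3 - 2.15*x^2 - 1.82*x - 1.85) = -1.43*x^4 + 0.21*x^3 - 1.78*x^2 - 1.37*x - 8.24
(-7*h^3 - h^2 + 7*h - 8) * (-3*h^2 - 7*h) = 21*h^5 + 52*h^4 - 14*h^3 - 25*h^2 + 56*h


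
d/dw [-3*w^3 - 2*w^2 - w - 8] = -9*w^2 - 4*w - 1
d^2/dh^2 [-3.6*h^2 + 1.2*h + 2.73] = -7.20000000000000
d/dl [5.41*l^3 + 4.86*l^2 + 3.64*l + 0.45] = 16.23*l^2 + 9.72*l + 3.64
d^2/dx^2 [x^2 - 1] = 2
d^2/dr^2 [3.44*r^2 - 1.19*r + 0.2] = 6.88000000000000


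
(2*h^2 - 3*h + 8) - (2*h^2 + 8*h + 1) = 7 - 11*h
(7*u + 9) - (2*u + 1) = 5*u + 8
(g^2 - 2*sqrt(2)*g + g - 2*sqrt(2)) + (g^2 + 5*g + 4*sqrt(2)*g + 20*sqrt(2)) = 2*g^2 + 2*sqrt(2)*g + 6*g + 18*sqrt(2)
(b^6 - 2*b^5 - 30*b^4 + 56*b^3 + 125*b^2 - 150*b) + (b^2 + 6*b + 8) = b^6 - 2*b^5 - 30*b^4 + 56*b^3 + 126*b^2 - 144*b + 8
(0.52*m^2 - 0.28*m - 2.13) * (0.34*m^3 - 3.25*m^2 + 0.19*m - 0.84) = 0.1768*m^5 - 1.7852*m^4 + 0.2846*m^3 + 6.4325*m^2 - 0.1695*m + 1.7892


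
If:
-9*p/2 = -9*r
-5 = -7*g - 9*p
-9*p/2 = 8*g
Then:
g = -5/9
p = 80/81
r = 40/81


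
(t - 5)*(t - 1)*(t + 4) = t^3 - 2*t^2 - 19*t + 20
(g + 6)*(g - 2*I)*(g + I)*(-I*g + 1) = -I*g^4 - 6*I*g^3 - 3*I*g^2 + 2*g - 18*I*g + 12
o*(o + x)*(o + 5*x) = o^3 + 6*o^2*x + 5*o*x^2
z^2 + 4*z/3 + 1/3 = (z + 1/3)*(z + 1)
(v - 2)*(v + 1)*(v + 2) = v^3 + v^2 - 4*v - 4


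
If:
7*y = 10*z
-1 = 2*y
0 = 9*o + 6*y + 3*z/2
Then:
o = 47/120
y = -1/2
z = -7/20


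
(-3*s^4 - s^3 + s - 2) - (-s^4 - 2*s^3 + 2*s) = -2*s^4 + s^3 - s - 2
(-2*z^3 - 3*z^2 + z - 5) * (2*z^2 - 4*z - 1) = -4*z^5 + 2*z^4 + 16*z^3 - 11*z^2 + 19*z + 5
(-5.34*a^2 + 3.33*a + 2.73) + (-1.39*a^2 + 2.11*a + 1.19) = -6.73*a^2 + 5.44*a + 3.92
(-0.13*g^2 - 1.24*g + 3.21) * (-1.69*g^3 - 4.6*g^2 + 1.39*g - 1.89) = 0.2197*g^5 + 2.6936*g^4 + 0.0983999999999998*g^3 - 16.2439*g^2 + 6.8055*g - 6.0669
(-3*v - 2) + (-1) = -3*v - 3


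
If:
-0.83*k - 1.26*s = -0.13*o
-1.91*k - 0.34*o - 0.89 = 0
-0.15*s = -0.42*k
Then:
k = -0.07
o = -2.24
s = -0.19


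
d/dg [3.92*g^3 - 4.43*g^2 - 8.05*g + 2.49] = 11.76*g^2 - 8.86*g - 8.05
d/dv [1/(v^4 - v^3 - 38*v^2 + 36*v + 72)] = (-4*v^3 + 3*v^2 + 76*v - 36)/(v^4 - v^3 - 38*v^2 + 36*v + 72)^2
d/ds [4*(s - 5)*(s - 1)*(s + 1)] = 12*s^2 - 40*s - 4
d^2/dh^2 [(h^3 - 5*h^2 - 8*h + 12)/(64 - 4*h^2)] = 2*(-2*h^3 + 51*h^2 - 96*h + 272)/(h^6 - 48*h^4 + 768*h^2 - 4096)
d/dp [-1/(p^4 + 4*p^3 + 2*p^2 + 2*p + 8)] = 2*(2*p^3 + 6*p^2 + 2*p + 1)/(p^4 + 4*p^3 + 2*p^2 + 2*p + 8)^2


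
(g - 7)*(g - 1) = g^2 - 8*g + 7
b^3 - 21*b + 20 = (b - 4)*(b - 1)*(b + 5)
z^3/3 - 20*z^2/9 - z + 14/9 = (z/3 + 1/3)*(z - 7)*(z - 2/3)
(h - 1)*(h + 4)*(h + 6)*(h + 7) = h^4 + 16*h^3 + 77*h^2 + 74*h - 168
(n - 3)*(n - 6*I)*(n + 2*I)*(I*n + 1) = I*n^4 + 5*n^3 - 3*I*n^3 - 15*n^2 + 8*I*n^2 + 12*n - 24*I*n - 36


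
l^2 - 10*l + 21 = (l - 7)*(l - 3)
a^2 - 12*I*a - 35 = (a - 7*I)*(a - 5*I)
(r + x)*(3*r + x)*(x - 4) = 3*r^2*x - 12*r^2 + 4*r*x^2 - 16*r*x + x^3 - 4*x^2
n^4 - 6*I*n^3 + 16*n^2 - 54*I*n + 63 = (n - 7*I)*(n - 3*I)*(n + I)*(n + 3*I)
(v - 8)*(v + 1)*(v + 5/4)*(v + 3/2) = v^4 - 17*v^3/4 - 203*v^2/8 - 281*v/8 - 15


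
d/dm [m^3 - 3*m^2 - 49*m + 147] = 3*m^2 - 6*m - 49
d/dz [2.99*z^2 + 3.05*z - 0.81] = 5.98*z + 3.05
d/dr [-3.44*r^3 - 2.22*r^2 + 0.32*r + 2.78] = -10.32*r^2 - 4.44*r + 0.32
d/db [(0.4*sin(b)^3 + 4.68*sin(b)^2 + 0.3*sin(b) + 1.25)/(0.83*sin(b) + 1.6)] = (0.664*sin(b)^3 + 5.8044*sin(b)^2 + 14.976*sin(b) - 0.5575)*cos(b)/(0.6889*sin(b)^2 + 2.656*sin(b) + 2.56)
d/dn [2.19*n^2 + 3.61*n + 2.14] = 4.38*n + 3.61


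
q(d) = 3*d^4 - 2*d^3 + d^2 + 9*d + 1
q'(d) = 12*d^3 - 6*d^2 + 2*d + 9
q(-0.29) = -1.46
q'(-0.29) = 7.62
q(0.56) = 6.30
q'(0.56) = 10.35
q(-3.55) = 547.60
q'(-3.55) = -610.58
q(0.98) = 11.67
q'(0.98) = 16.49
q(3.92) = 639.55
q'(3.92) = 647.48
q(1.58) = 28.52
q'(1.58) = 44.51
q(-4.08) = 948.07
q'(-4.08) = -914.05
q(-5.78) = 3716.95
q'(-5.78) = -2520.22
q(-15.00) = 158716.00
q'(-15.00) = -41871.00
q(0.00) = 1.00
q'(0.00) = 9.00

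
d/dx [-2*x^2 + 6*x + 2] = 6 - 4*x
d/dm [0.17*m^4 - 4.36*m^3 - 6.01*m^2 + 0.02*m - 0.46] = 0.68*m^3 - 13.08*m^2 - 12.02*m + 0.02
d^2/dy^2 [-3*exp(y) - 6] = -3*exp(y)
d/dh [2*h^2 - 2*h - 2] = 4*h - 2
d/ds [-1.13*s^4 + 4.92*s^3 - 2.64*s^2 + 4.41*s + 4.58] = -4.52*s^3 + 14.76*s^2 - 5.28*s + 4.41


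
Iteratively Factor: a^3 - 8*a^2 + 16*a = (a)*(a^2 - 8*a + 16) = a*(a - 4)*(a - 4)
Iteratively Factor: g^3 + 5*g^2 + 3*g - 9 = (g + 3)*(g^2 + 2*g - 3) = (g + 3)^2*(g - 1)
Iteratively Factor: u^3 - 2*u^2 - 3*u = (u + 1)*(u^2 - 3*u) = (u - 3)*(u + 1)*(u)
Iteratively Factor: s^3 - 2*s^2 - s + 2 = (s + 1)*(s^2 - 3*s + 2) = (s - 1)*(s + 1)*(s - 2)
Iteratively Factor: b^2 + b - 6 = (b + 3)*(b - 2)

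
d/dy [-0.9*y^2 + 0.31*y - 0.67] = 0.31 - 1.8*y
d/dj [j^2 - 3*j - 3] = 2*j - 3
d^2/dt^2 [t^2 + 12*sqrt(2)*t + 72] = 2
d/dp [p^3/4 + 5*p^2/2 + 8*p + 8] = 3*p^2/4 + 5*p + 8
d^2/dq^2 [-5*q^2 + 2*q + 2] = -10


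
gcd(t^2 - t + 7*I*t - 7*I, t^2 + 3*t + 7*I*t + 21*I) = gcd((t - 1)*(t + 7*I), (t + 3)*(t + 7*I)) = t + 7*I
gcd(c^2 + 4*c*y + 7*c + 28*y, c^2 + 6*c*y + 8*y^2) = c + 4*y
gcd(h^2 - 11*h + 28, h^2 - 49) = h - 7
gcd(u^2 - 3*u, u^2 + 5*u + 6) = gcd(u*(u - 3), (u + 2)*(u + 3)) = 1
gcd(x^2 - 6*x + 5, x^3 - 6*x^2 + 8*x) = 1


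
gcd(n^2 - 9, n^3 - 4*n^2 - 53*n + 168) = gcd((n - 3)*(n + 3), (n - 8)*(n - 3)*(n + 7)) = n - 3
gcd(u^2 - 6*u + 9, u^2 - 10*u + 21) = u - 3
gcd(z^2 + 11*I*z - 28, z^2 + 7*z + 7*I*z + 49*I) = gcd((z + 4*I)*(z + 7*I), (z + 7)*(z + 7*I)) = z + 7*I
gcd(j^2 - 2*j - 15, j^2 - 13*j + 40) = j - 5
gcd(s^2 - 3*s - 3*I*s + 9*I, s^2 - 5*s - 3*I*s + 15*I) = s - 3*I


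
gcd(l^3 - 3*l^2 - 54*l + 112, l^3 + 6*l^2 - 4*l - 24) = l - 2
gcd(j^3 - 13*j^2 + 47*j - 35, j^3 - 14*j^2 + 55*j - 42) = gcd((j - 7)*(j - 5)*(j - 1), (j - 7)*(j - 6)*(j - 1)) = j^2 - 8*j + 7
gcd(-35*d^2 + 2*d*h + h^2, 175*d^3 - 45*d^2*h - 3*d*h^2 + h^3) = 35*d^2 - 2*d*h - h^2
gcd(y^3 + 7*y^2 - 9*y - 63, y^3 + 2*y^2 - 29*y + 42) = y^2 + 4*y - 21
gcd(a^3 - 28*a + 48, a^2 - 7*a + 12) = a - 4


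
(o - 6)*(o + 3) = o^2 - 3*o - 18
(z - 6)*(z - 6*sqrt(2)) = z^2 - 6*sqrt(2)*z - 6*z + 36*sqrt(2)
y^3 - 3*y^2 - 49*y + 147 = (y - 7)*(y - 3)*(y + 7)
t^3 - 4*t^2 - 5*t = t*(t - 5)*(t + 1)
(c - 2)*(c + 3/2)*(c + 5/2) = c^3 + 2*c^2 - 17*c/4 - 15/2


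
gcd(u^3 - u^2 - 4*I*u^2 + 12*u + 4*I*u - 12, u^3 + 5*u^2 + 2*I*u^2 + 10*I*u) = u + 2*I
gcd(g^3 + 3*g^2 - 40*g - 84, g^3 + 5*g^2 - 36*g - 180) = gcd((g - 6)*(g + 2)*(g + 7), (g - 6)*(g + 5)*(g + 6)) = g - 6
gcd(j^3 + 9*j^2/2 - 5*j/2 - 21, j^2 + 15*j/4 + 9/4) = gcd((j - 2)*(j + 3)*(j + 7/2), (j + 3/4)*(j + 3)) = j + 3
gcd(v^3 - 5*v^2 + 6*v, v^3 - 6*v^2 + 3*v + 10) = v - 2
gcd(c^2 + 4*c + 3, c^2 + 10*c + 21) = c + 3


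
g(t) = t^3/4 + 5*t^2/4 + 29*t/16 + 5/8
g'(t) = 3*t^2/4 + 5*t/2 + 29/16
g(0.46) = 1.75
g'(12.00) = 139.81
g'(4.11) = 24.76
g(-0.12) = 0.43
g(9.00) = 300.44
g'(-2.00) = -0.19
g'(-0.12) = 1.52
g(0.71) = 2.63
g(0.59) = 2.18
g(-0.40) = 0.08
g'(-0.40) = 0.93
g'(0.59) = 3.55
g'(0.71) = 3.97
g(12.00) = 634.38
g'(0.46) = 3.12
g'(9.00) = 85.06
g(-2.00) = 0.00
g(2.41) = 15.75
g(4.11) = 46.55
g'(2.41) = 12.19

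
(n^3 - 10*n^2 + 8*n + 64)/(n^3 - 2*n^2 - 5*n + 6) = (n^2 - 12*n + 32)/(n^2 - 4*n + 3)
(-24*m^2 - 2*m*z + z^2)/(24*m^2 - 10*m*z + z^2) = (4*m + z)/(-4*m + z)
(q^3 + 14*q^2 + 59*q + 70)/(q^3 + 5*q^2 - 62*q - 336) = (q^2 + 7*q + 10)/(q^2 - 2*q - 48)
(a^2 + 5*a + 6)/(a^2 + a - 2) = (a + 3)/(a - 1)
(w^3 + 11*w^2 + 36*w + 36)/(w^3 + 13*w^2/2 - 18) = 2*(w + 3)/(2*w - 3)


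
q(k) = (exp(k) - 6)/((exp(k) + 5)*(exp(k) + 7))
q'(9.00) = 0.00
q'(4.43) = -0.01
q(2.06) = 0.01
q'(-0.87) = 0.03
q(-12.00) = -0.17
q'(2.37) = 0.02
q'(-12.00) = 0.00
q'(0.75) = 0.06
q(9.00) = 0.00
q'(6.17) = -0.00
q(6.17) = 0.00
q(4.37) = 0.01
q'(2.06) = 0.03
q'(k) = -(exp(k) - 6)*exp(k)/((exp(k) + 5)*(exp(k) + 7)^2) - (exp(k) - 6)*exp(k)/((exp(k) + 5)^2*(exp(k) + 7)) + exp(k)/((exp(k) + 5)*(exp(k) + 7)) = (-exp(2*k) + 12*exp(k) + 107)*exp(k)/(exp(4*k) + 24*exp(3*k) + 214*exp(2*k) + 840*exp(k) + 1225)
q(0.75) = -0.06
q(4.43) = 0.01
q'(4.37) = -0.01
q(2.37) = 0.02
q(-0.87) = -0.14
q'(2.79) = 0.00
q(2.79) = 0.02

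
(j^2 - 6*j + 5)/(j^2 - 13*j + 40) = (j - 1)/(j - 8)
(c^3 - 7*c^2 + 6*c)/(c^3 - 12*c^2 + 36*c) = (c - 1)/(c - 6)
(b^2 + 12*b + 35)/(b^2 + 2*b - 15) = (b + 7)/(b - 3)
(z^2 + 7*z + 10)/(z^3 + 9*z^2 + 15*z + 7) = (z^2 + 7*z + 10)/(z^3 + 9*z^2 + 15*z + 7)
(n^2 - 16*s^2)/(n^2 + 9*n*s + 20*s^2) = (n - 4*s)/(n + 5*s)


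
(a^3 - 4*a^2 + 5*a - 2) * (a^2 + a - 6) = a^5 - 3*a^4 - 5*a^3 + 27*a^2 - 32*a + 12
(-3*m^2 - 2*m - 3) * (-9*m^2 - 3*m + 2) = 27*m^4 + 27*m^3 + 27*m^2 + 5*m - 6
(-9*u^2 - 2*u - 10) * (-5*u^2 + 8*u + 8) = 45*u^4 - 62*u^3 - 38*u^2 - 96*u - 80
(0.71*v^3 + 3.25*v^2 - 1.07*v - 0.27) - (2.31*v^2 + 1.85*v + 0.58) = 0.71*v^3 + 0.94*v^2 - 2.92*v - 0.85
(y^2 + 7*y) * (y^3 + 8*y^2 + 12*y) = y^5 + 15*y^4 + 68*y^3 + 84*y^2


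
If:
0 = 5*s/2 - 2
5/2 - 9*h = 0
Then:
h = 5/18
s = 4/5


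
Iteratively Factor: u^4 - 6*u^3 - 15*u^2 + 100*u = (u - 5)*(u^3 - u^2 - 20*u) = (u - 5)*(u + 4)*(u^2 - 5*u) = u*(u - 5)*(u + 4)*(u - 5)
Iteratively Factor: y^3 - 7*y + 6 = (y - 2)*(y^2 + 2*y - 3) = (y - 2)*(y - 1)*(y + 3)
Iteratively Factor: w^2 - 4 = (w + 2)*(w - 2)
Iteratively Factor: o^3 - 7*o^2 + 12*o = (o - 4)*(o^2 - 3*o) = o*(o - 4)*(o - 3)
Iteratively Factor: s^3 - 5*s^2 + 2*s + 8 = (s + 1)*(s^2 - 6*s + 8) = (s - 2)*(s + 1)*(s - 4)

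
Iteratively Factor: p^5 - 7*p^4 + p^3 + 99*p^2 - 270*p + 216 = (p - 3)*(p^4 - 4*p^3 - 11*p^2 + 66*p - 72) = (p - 3)*(p + 4)*(p^3 - 8*p^2 + 21*p - 18) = (p - 3)*(p - 2)*(p + 4)*(p^2 - 6*p + 9) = (p - 3)^2*(p - 2)*(p + 4)*(p - 3)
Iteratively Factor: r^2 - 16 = (r - 4)*(r + 4)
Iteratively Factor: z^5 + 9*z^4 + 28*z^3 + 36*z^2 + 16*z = (z + 2)*(z^4 + 7*z^3 + 14*z^2 + 8*z) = (z + 2)^2*(z^3 + 5*z^2 + 4*z) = (z + 2)^2*(z + 4)*(z^2 + z) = (z + 1)*(z + 2)^2*(z + 4)*(z)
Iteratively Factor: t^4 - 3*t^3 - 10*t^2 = (t + 2)*(t^3 - 5*t^2) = t*(t + 2)*(t^2 - 5*t) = t^2*(t + 2)*(t - 5)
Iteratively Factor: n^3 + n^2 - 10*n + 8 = (n - 2)*(n^2 + 3*n - 4) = (n - 2)*(n - 1)*(n + 4)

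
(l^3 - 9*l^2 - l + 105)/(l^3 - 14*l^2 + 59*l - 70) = (l + 3)/(l - 2)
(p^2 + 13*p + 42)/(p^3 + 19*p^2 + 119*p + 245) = (p + 6)/(p^2 + 12*p + 35)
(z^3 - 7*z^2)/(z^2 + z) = z*(z - 7)/(z + 1)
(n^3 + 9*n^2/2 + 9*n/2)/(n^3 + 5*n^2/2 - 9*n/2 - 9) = n/(n - 2)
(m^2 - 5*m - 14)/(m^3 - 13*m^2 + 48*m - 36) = (m^2 - 5*m - 14)/(m^3 - 13*m^2 + 48*m - 36)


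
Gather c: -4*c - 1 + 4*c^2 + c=4*c^2 - 3*c - 1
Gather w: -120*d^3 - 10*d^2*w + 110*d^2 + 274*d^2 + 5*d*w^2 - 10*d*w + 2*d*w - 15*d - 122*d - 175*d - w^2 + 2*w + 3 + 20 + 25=-120*d^3 + 384*d^2 - 312*d + w^2*(5*d - 1) + w*(-10*d^2 - 8*d + 2) + 48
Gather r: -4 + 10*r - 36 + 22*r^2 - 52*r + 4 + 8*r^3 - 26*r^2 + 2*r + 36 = 8*r^3 - 4*r^2 - 40*r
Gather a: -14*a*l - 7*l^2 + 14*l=-14*a*l - 7*l^2 + 14*l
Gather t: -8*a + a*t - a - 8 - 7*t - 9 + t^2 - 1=-9*a + t^2 + t*(a - 7) - 18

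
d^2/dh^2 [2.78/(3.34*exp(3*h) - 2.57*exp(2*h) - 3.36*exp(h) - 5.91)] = ((-83.5668*exp(2*h) + 28.5784*exp(h) + 9.3408)*(-3.34*exp(3*h) + 2.57*exp(2*h) + 3.36*exp(h) + 5.91) - 2.78*(-20.04*exp(2*h) + 10.28*exp(h) + 6.72)*(-10.02*exp(2*h) + 5.14*exp(h) + 3.36)*exp(h))*exp(h)/(-3.34*exp(3*h) + 2.57*exp(2*h) + 3.36*exp(h) + 5.91)^3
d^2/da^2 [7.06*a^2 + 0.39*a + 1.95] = 14.1200000000000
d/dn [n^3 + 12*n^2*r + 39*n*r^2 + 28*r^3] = 3*n^2 + 24*n*r + 39*r^2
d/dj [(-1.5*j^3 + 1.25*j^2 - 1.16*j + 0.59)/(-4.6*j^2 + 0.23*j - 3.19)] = (6.9*j^4 - 0.69*j^3 + 9.3065*j^2 - 2.547*j + 3.5647)/(21.16*j^4 - 2.116*j^3 + 29.4009*j^2 - 1.4674*j + 10.1761)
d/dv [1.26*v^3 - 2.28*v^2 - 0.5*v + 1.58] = 3.78*v^2 - 4.56*v - 0.5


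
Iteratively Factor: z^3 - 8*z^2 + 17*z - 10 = (z - 1)*(z^2 - 7*z + 10) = (z - 2)*(z - 1)*(z - 5)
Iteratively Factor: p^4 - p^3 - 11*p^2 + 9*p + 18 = (p - 3)*(p^3 + 2*p^2 - 5*p - 6) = (p - 3)*(p - 2)*(p^2 + 4*p + 3) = (p - 3)*(p - 2)*(p + 3)*(p + 1)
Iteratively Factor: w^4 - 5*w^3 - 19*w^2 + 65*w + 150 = (w + 2)*(w^3 - 7*w^2 - 5*w + 75) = (w + 2)*(w + 3)*(w^2 - 10*w + 25) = (w - 5)*(w + 2)*(w + 3)*(w - 5)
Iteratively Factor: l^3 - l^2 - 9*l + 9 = (l + 3)*(l^2 - 4*l + 3) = (l - 1)*(l + 3)*(l - 3)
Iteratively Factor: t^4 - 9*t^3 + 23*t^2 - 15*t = (t - 3)*(t^3 - 6*t^2 + 5*t) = (t - 5)*(t - 3)*(t^2 - t) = (t - 5)*(t - 3)*(t - 1)*(t)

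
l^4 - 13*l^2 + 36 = (l - 3)*(l - 2)*(l + 2)*(l + 3)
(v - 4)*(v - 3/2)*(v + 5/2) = v^3 - 3*v^2 - 31*v/4 + 15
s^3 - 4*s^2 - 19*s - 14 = (s - 7)*(s + 1)*(s + 2)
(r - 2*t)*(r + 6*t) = r^2 + 4*r*t - 12*t^2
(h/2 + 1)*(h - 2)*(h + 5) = h^3/2 + 5*h^2/2 - 2*h - 10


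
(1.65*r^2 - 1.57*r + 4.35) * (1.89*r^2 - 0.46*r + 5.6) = 3.1185*r^4 - 3.7263*r^3 + 18.1837*r^2 - 10.793*r + 24.36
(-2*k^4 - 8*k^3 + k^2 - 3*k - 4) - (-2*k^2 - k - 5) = -2*k^4 - 8*k^3 + 3*k^2 - 2*k + 1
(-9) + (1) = -8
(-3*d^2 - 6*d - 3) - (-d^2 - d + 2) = -2*d^2 - 5*d - 5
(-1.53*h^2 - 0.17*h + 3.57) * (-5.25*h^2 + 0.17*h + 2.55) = 8.0325*h^4 + 0.6324*h^3 - 22.6729*h^2 + 0.1734*h + 9.1035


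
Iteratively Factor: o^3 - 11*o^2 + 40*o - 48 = (o - 3)*(o^2 - 8*o + 16) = (o - 4)*(o - 3)*(o - 4)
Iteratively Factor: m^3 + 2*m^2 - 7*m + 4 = (m - 1)*(m^2 + 3*m - 4) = (m - 1)*(m + 4)*(m - 1)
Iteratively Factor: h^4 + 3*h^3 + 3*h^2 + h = (h)*(h^3 + 3*h^2 + 3*h + 1) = h*(h + 1)*(h^2 + 2*h + 1) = h*(h + 1)^2*(h + 1)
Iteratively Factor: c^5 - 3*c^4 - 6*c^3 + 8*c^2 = (c - 4)*(c^4 + c^3 - 2*c^2) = c*(c - 4)*(c^3 + c^2 - 2*c) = c*(c - 4)*(c + 2)*(c^2 - c) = c*(c - 4)*(c - 1)*(c + 2)*(c)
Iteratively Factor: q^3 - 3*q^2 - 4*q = (q - 4)*(q^2 + q) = (q - 4)*(q + 1)*(q)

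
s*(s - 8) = s^2 - 8*s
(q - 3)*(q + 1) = q^2 - 2*q - 3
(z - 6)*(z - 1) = z^2 - 7*z + 6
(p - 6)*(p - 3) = p^2 - 9*p + 18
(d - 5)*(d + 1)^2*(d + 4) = d^4 + d^3 - 21*d^2 - 41*d - 20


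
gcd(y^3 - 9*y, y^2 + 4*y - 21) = y - 3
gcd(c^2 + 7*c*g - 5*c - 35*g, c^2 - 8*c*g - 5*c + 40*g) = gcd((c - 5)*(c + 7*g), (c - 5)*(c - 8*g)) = c - 5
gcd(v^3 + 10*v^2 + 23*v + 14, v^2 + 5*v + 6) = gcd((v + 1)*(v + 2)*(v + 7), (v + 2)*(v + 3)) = v + 2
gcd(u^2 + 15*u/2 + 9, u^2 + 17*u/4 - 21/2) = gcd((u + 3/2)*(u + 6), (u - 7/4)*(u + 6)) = u + 6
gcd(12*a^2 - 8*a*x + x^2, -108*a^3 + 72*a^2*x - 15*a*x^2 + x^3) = -6*a + x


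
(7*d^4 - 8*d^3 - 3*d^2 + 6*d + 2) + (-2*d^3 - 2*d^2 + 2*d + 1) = 7*d^4 - 10*d^3 - 5*d^2 + 8*d + 3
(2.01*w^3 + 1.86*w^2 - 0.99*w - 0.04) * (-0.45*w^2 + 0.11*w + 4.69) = -0.9045*w^5 - 0.6159*w^4 + 10.077*w^3 + 8.6325*w^2 - 4.6475*w - 0.1876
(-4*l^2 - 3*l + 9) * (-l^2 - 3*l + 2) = 4*l^4 + 15*l^3 - 8*l^2 - 33*l + 18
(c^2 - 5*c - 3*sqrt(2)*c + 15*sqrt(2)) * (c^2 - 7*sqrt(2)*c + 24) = c^4 - 10*sqrt(2)*c^3 - 5*c^3 + 66*c^2 + 50*sqrt(2)*c^2 - 330*c - 72*sqrt(2)*c + 360*sqrt(2)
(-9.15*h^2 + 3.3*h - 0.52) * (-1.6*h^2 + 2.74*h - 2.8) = 14.64*h^4 - 30.351*h^3 + 35.494*h^2 - 10.6648*h + 1.456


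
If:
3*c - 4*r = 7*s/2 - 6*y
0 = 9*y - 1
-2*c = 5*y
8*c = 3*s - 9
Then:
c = -5/18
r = -109/54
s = 61/27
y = 1/9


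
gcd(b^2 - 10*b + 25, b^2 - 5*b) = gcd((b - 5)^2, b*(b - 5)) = b - 5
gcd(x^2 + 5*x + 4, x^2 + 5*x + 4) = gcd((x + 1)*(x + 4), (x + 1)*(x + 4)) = x^2 + 5*x + 4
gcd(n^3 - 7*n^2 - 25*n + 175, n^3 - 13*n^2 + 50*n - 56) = n - 7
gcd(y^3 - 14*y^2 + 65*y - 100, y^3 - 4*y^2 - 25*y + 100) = y^2 - 9*y + 20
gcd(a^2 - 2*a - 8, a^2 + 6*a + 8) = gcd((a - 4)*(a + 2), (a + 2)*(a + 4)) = a + 2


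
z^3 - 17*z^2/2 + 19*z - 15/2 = (z - 5)*(z - 3)*(z - 1/2)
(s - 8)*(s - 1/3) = s^2 - 25*s/3 + 8/3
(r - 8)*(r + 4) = r^2 - 4*r - 32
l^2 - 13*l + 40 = (l - 8)*(l - 5)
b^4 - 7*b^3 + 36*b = b*(b - 6)*(b - 3)*(b + 2)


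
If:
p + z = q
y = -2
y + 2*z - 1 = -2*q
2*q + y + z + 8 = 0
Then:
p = -33/2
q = -15/2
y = -2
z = 9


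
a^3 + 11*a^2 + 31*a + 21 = (a + 1)*(a + 3)*(a + 7)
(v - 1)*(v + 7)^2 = v^3 + 13*v^2 + 35*v - 49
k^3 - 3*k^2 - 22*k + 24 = (k - 6)*(k - 1)*(k + 4)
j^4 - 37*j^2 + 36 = (j - 6)*(j - 1)*(j + 1)*(j + 6)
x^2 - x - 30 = (x - 6)*(x + 5)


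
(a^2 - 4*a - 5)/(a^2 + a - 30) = (a + 1)/(a + 6)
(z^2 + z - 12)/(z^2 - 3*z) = (z + 4)/z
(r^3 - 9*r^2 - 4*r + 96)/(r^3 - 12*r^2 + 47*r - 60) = (r^2 - 5*r - 24)/(r^2 - 8*r + 15)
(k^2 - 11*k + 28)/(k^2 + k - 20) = (k - 7)/(k + 5)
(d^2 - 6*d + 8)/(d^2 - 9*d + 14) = (d - 4)/(d - 7)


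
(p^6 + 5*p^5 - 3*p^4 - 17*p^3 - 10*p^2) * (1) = p^6 + 5*p^5 - 3*p^4 - 17*p^3 - 10*p^2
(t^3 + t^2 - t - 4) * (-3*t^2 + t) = -3*t^5 - 2*t^4 + 4*t^3 + 11*t^2 - 4*t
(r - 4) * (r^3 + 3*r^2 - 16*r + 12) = r^4 - r^3 - 28*r^2 + 76*r - 48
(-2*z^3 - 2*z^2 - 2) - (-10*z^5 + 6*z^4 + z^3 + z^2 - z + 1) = 10*z^5 - 6*z^4 - 3*z^3 - 3*z^2 + z - 3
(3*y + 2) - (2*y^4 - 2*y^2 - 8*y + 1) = -2*y^4 + 2*y^2 + 11*y + 1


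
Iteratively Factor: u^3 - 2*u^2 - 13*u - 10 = (u + 2)*(u^2 - 4*u - 5) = (u + 1)*(u + 2)*(u - 5)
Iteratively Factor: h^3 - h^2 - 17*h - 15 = (h + 1)*(h^2 - 2*h - 15) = (h + 1)*(h + 3)*(h - 5)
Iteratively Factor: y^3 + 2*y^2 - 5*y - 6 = (y + 3)*(y^2 - y - 2) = (y + 1)*(y + 3)*(y - 2)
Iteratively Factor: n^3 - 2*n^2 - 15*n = (n - 5)*(n^2 + 3*n) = (n - 5)*(n + 3)*(n)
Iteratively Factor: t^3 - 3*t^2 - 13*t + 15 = (t - 1)*(t^2 - 2*t - 15) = (t - 1)*(t + 3)*(t - 5)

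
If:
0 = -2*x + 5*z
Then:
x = 5*z/2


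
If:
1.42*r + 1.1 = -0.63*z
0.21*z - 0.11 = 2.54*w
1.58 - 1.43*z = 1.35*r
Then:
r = -2.18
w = 0.22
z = 3.16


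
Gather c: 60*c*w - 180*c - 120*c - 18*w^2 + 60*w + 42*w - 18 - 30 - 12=c*(60*w - 300) - 18*w^2 + 102*w - 60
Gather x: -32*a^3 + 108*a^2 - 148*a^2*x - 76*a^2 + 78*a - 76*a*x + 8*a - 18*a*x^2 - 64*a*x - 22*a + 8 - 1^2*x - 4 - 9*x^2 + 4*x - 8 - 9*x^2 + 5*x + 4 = -32*a^3 + 32*a^2 + 64*a + x^2*(-18*a - 18) + x*(-148*a^2 - 140*a + 8)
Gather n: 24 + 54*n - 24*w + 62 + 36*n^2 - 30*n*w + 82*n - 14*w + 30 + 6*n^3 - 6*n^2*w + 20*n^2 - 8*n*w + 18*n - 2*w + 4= 6*n^3 + n^2*(56 - 6*w) + n*(154 - 38*w) - 40*w + 120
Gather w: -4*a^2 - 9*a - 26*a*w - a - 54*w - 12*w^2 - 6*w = -4*a^2 - 10*a - 12*w^2 + w*(-26*a - 60)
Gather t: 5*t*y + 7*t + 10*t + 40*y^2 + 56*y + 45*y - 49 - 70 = t*(5*y + 17) + 40*y^2 + 101*y - 119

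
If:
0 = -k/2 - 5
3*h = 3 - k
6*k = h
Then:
No Solution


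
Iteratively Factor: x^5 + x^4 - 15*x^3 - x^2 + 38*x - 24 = (x + 2)*(x^4 - x^3 - 13*x^2 + 25*x - 12) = (x - 1)*(x + 2)*(x^3 - 13*x + 12) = (x - 1)^2*(x + 2)*(x^2 + x - 12) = (x - 1)^2*(x + 2)*(x + 4)*(x - 3)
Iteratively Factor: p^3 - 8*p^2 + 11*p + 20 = (p - 5)*(p^2 - 3*p - 4) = (p - 5)*(p + 1)*(p - 4)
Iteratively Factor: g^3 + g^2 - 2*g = (g + 2)*(g^2 - g) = (g - 1)*(g + 2)*(g)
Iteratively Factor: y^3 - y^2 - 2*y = (y - 2)*(y^2 + y) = y*(y - 2)*(y + 1)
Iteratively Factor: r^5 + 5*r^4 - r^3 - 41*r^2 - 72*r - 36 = (r + 3)*(r^4 + 2*r^3 - 7*r^2 - 20*r - 12) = (r + 2)*(r + 3)*(r^3 - 7*r - 6) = (r - 3)*(r + 2)*(r + 3)*(r^2 + 3*r + 2) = (r - 3)*(r + 1)*(r + 2)*(r + 3)*(r + 2)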